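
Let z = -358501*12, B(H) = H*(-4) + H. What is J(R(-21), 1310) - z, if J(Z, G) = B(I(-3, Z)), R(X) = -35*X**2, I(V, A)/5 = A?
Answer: 4533537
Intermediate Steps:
I(V, A) = 5*A
B(H) = -3*H (B(H) = -4*H + H = -3*H)
J(Z, G) = -15*Z
z = -4302012
J(R(-21), 1310) - z = -(-525)*(-21)**2 - 1*(-4302012) = -(-525)*441 + 4302012 = -15*(-15435) + 4302012 = 231525 + 4302012 = 4533537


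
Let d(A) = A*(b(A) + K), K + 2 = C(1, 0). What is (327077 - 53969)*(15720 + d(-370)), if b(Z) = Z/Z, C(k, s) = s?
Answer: 4394307720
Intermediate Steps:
K = -2 (K = -2 + 0 = -2)
b(Z) = 1
d(A) = -A (d(A) = A*(1 - 2) = A*(-1) = -A)
(327077 - 53969)*(15720 + d(-370)) = (327077 - 53969)*(15720 - 1*(-370)) = 273108*(15720 + 370) = 273108*16090 = 4394307720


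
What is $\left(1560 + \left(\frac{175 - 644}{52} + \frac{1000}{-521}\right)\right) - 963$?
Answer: $\frac{15877575}{27092} \approx 586.06$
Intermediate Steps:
$\left(1560 + \left(\frac{175 - 644}{52} + \frac{1000}{-521}\right)\right) - 963 = \left(1560 + \left(\left(175 - 644\right) \frac{1}{52} + 1000 \left(- \frac{1}{521}\right)\right)\right) - 963 = \left(1560 - \frac{296349}{27092}\right) - 963 = \frac{41967171}{27092} - 963 = \frac{15877575}{27092}$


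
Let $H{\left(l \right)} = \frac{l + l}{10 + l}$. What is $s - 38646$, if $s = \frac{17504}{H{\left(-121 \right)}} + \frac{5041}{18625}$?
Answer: $- \frac{68999315789}{2253625} \approx -30617.0$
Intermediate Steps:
$H{\left(l \right)} = \frac{2 l}{10 + l}$
$s = \frac{18094275961}{2253625}$ ($s = \frac{17504}{2 \left(-121\right) \frac{1}{10 - 121}} + \frac{5041}{18625} = \frac{17504}{2 \left(-121\right) \frac{1}{-111}} + 5041 \cdot \frac{1}{18625} = \frac{17504}{2 \left(-121\right) \left(- \frac{1}{111}\right)} + \frac{5041}{18625} = \frac{17504}{\frac{242}{111}} + \frac{5041}{18625} = 17504 \cdot \frac{111}{242} + \frac{5041}{18625} = \frac{971472}{121} + \frac{5041}{18625} = \frac{18094275961}{2253625} \approx 8029.0$)
$s - 38646 = \frac{18094275961}{2253625} - 38646 = - \frac{68999315789}{2253625}$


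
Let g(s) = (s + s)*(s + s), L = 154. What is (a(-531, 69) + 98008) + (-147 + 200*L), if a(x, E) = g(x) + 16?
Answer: 1256521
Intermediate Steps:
g(s) = 4*s² (g(s) = (2*s)*(2*s) = 4*s²)
a(x, E) = 16 + 4*x² (a(x, E) = 4*x² + 16 = 16 + 4*x²)
(a(-531, 69) + 98008) + (-147 + 200*L) = ((16 + 4*(-531)²) + 98008) + (-147 + 200*154) = ((16 + 4*281961) + 98008) + (-147 + 30800) = ((16 + 1127844) + 98008) + 30653 = (1127860 + 98008) + 30653 = 1225868 + 30653 = 1256521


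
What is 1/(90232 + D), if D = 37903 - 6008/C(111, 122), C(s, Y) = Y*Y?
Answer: 3721/476788833 ≈ 7.8043e-6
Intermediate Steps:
C(s, Y) = Y**2
D = 141035561/3721 (D = 37903 - 6008/(122**2) = 37903 - 6008/14884 = 37903 - 6008*1/14884 = 37903 - 1502/3721 = 141035561/3721 ≈ 37903.)
1/(90232 + D) = 1/(90232 + 141035561/3721) = 1/(476788833/3721) = 3721/476788833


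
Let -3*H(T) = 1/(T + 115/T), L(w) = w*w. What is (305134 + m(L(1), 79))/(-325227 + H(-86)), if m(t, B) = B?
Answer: -6877364529/7328339905 ≈ -0.93846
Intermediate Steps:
L(w) = w²
H(T) = -1/(3*(T + 115/T))
(305134 + m(L(1), 79))/(-325227 + H(-86)) = (305134 + 79)/(-325227 - 1*(-86)/(345 + 3*(-86)²)) = 305213/(-325227 - 1*(-86)/(345 + 3*7396)) = 305213/(-325227 - 1*(-86)/(345 + 22188)) = 305213/(-325227 - 1*(-86)/22533) = 305213/(-325227 - 1*(-86)*1/22533) = 305213/(-325227 + 86/22533) = 305213/(-7328339905/22533) = 305213*(-22533/7328339905) = -6877364529/7328339905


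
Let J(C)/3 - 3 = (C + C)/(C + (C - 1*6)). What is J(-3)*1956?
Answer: 20538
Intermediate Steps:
J(C) = 9 + 6*C/(-6 + 2*C) (J(C) = 9 + 3*((C + C)/(C + (C - 1*6))) = 9 + 3*((2*C)/(C + (C - 6))) = 9 + 3*((2*C)/(C + (-6 + C))) = 9 + 3*((2*C)/(-6 + 2*C)) = 9 + 3*(2*C/(-6 + 2*C)) = 9 + 6*C/(-6 + 2*C))
J(-3)*1956 = (3*(-9 + 4*(-3))/(-3 - 3))*1956 = (3*(-9 - 12)/(-6))*1956 = (3*(-⅙)*(-21))*1956 = (21/2)*1956 = 20538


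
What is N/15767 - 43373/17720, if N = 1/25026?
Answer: -8557166335823/3496022586120 ≈ -2.4477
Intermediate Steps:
N = 1/25026 ≈ 3.9958e-5
N/15767 - 43373/17720 = (1/25026)/15767 - 43373/17720 = (1/25026)*(1/15767) - 43373*1/17720 = 1/394584942 - 43373/17720 = -8557166335823/3496022586120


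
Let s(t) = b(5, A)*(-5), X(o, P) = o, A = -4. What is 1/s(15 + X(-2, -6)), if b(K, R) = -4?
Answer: 1/20 ≈ 0.050000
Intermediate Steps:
s(t) = 20 (s(t) = -4*(-5) = 20)
1/s(15 + X(-2, -6)) = 1/20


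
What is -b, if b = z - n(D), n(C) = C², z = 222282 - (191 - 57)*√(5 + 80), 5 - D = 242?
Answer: -166113 + 134*√85 ≈ -1.6488e+5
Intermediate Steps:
D = -237 (D = 5 - 1*242 = 5 - 242 = -237)
z = 222282 - 134*√85 ≈ 2.2105e+5
b = 166113 - 134*√85 (b = (222282 - 134*√85) - 1*(-237)² = (222282 - 134*√85) - 1*56169 = (222282 - 134*√85) - 56169 = 166113 - 134*√85 ≈ 1.6488e+5)
-b = -(166113 - 134*√85) = -166113 + 134*√85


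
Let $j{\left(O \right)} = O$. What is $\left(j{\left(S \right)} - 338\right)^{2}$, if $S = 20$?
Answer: $101124$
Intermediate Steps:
$\left(j{\left(S \right)} - 338\right)^{2} = \left(20 - 338\right)^{2} = \left(-318\right)^{2} = 101124$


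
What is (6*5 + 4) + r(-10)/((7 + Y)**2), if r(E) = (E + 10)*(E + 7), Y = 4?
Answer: 34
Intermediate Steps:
r(E) = (7 + E)*(10 + E) (r(E) = (10 + E)*(7 + E) = (7 + E)*(10 + E))
(6*5 + 4) + r(-10)/((7 + Y)**2) = (6*5 + 4) + (70 + (-10)**2 + 17*(-10))/((7 + 4)**2) = (30 + 4) + (70 + 100 - 170)/(11**2) = 34 + 0/121 = 34 + (1/121)*0 = 34 + 0 = 34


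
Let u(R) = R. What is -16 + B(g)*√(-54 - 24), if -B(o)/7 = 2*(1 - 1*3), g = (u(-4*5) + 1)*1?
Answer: -16 + 28*I*√78 ≈ -16.0 + 247.29*I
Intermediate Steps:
g = -19 (g = (-4*5 + 1)*1 = (-20 + 1)*1 = -19*1 = -19)
B(o) = 28 (B(o) = -14*(1 - 1*3) = -14*(1 - 3) = -14*(-2) = -7*(-4) = 28)
-16 + B(g)*√(-54 - 24) = -16 + 28*√(-54 - 24) = -16 + 28*√(-78) = -16 + 28*(I*√78) = -16 + 28*I*√78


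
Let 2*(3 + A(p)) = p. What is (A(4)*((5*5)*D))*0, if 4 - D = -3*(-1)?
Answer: 0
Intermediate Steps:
A(p) = -3 + p/2
D = 1 (D = 4 - (-3)*(-1) = 4 - 1*3 = 4 - 3 = 1)
(A(4)*((5*5)*D))*0 = ((-3 + (½)*4)*((5*5)*1))*0 = ((-3 + 2)*(25*1))*0 = -1*25*0 = -25*0 = 0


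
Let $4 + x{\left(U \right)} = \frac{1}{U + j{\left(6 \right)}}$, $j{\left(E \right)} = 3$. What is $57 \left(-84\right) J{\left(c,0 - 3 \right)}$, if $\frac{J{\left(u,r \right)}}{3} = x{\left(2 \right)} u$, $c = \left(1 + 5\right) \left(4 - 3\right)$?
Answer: $\frac{1637496}{5} \approx 3.275 \cdot 10^{5}$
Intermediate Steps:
$x{\left(U \right)} = -4 + \frac{1}{3 + U}$ ($x{\left(U \right)} = -4 + \frac{1}{U + 3} = -4 + \frac{1}{3 + U}$)
$c = 6$ ($c = 6 \cdot 1 = 6$)
$J{\left(u,r \right)} = - \frac{57 u}{5}$ ($J{\left(u,r \right)} = 3 \frac{-11 - 8}{3 + 2} u = 3 \frac{-11 - 8}{5} u = 3 \cdot \frac{1}{5} \left(-19\right) u = 3 \left(- \frac{19 u}{5}\right) = - \frac{57 u}{5}$)
$57 \left(-84\right) J{\left(c,0 - 3 \right)} = 57 \left(-84\right) \left(\left(- \frac{57}{5}\right) 6\right) = \left(-4788\right) \left(- \frac{342}{5}\right) = \frac{1637496}{5}$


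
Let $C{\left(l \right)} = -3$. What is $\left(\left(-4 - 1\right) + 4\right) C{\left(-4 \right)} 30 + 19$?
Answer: $109$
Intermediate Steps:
$\left(\left(-4 - 1\right) + 4\right) C{\left(-4 \right)} 30 + 19 = \left(\left(-4 - 1\right) + 4\right) \left(-3\right) 30 + 19 = \left(-5 + 4\right) \left(-3\right) 30 + 19 = \left(-1\right) \left(-3\right) 30 + 19 = 3 \cdot 30 + 19 = 90 + 19 = 109$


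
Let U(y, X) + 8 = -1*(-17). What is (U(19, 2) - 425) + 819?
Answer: 403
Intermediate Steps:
U(y, X) = 9 (U(y, X) = -8 - 1*(-17) = -8 + 17 = 9)
(U(19, 2) - 425) + 819 = (9 - 425) + 819 = -416 + 819 = 403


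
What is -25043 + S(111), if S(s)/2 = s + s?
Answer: -24599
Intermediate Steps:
S(s) = 4*s (S(s) = 2*(s + s) = 2*(2*s) = 4*s)
-25043 + S(111) = -25043 + 4*111 = -25043 + 444 = -24599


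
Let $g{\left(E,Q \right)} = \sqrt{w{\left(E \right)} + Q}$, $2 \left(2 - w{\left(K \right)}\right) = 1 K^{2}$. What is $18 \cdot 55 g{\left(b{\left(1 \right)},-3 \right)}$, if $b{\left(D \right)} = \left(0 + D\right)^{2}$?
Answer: $495 i \sqrt{6} \approx 1212.5 i$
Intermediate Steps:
$w{\left(K \right)} = 2 - \frac{K^{2}}{2}$ ($w{\left(K \right)} = 2 - \frac{1 K^{2}}{2} = 2 - \frac{K^{2}}{2}$)
$b{\left(D \right)} = D^{2}$
$g{\left(E,Q \right)} = \sqrt{2 + Q - \frac{E^{2}}{2}}$ ($g{\left(E,Q \right)} = \sqrt{\left(2 - \frac{E^{2}}{2}\right) + Q} = \sqrt{2 + Q - \frac{E^{2}}{2}}$)
$18 \cdot 55 g{\left(b{\left(1 \right)},-3 \right)} = 18 \cdot 55 \frac{\sqrt{8 - 2 \left(1^{2}\right)^{2} + 4 \left(-3\right)}}{2} = 990 \frac{\sqrt{8 - 2 \cdot 1^{2} - 12}}{2} = 990 \frac{\sqrt{8 - 2 - 12}}{2} = 990 \frac{\sqrt{-6}}{2} = 990 \frac{i \sqrt{6}}{2} = 495 i \sqrt{6}$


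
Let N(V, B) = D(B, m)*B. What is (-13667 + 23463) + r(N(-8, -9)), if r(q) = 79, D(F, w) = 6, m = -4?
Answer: 9875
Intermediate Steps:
N(V, B) = 6*B
(-13667 + 23463) + r(N(-8, -9)) = (-13667 + 23463) + 79 = 9796 + 79 = 9875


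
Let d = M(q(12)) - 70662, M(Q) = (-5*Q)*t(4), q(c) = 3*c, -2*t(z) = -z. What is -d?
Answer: 71022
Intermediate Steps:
t(z) = z/2 (t(z) = -(-1)*z/2 = z/2)
M(Q) = -10*Q (M(Q) = (-5*Q)*((1/2)*4) = -5*Q*2 = -10*Q)
d = -71022 (d = -30*12 - 70662 = -10*36 - 70662 = -360 - 70662 = -71022)
-d = -1*(-71022) = 71022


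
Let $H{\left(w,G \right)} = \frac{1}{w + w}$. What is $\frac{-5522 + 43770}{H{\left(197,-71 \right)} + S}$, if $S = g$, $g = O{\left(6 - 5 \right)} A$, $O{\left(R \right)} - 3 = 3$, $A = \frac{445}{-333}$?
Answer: $- \frac{1672738032}{350549} \approx -4771.8$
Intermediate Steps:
$H{\left(w,G \right)} = \frac{1}{2 w}$
$A = - \frac{445}{333}$ ($A = 445 \left(- \frac{1}{333}\right) = - \frac{445}{333} \approx -1.3363$)
$O{\left(R \right)} = 6$ ($O{\left(R \right)} = 3 + 3 = 6$)
$g = - \frac{890}{111}$ ($g = 6 \left(- \frac{445}{333}\right) = - \frac{890}{111} \approx -8.018$)
$S = - \frac{890}{111} \approx -8.018$
$\frac{-5522 + 43770}{H{\left(197,-71 \right)} + S} = \frac{-5522 + 43770}{\frac{1}{2 \cdot 197} - \frac{890}{111}} = \frac{38248}{\frac{1}{2} \cdot \frac{1}{197} - \frac{890}{111}} = \frac{38248}{\frac{1}{394} - \frac{890}{111}} = \frac{38248}{- \frac{350549}{43734}} = 38248 \left(- \frac{43734}{350549}\right) = - \frac{1672738032}{350549}$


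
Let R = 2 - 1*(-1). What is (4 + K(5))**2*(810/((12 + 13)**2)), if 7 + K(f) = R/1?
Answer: 0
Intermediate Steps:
R = 3 (R = 2 + 1 = 3)
K(f) = -4 (K(f) = -7 + 3/1 = -7 + 3*1 = -7 + 3 = -4)
(4 + K(5))**2*(810/((12 + 13)**2)) = (4 - 4)**2*(810/((12 + 13)**2)) = 0**2*(810/(25**2)) = 0*(810/625) = 0*(810*(1/625)) = 0*(162/125) = 0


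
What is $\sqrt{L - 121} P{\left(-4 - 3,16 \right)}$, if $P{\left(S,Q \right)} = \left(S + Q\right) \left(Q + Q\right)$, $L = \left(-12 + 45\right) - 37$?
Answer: $1440 i \sqrt{5} \approx 3219.9 i$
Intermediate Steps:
$L = -4$ ($L = 33 - 37 = -4$)
$P{\left(S,Q \right)} = 2 Q \left(Q + S\right)$ ($P{\left(S,Q \right)} = \left(Q + S\right) 2 Q = 2 Q \left(Q + S\right)$)
$\sqrt{L - 121} P{\left(-4 - 3,16 \right)} = \sqrt{-4 - 121} \cdot 2 \cdot 16 \left(16 - 7\right) = \sqrt{-125} \cdot 2 \cdot 16 \left(16 - 7\right) = 5 i \sqrt{5} \cdot 2 \cdot 16 \cdot 9 = 5 i \sqrt{5} \cdot 288 = 1440 i \sqrt{5}$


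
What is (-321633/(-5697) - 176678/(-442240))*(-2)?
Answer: -7958084027/69984480 ≈ -113.71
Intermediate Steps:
(-321633/(-5697) - 176678/(-442240))*(-2) = (-321633*(-1/5697) - 176678*(-1/442240))*(-2) = (35737/633 + 88339/221120)*(-2) = (7958084027/139968960)*(-2) = -7958084027/69984480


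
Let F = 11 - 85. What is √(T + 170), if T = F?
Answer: 4*√6 ≈ 9.7980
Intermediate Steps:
F = -74
T = -74
√(T + 170) = √(-74 + 170) = √96 = 4*√6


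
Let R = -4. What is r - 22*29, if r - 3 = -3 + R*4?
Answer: -654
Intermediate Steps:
r = -16 (r = 3 + (-3 - 4*4) = 3 + (-3 - 16) = 3 - 19 = -16)
r - 22*29 = -16 - 22*29 = -16 - 638 = -654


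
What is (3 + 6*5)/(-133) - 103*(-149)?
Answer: 2041118/133 ≈ 15347.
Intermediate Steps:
(3 + 6*5)/(-133) - 103*(-149) = (3 + 30)*(-1/133) + 15347 = 33*(-1/133) + 15347 = -33/133 + 15347 = 2041118/133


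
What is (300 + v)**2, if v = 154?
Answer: 206116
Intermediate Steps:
(300 + v)**2 = (300 + 154)**2 = 454**2 = 206116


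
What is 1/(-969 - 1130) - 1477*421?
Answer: -1305193884/2099 ≈ -6.2182e+5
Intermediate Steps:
1/(-969 - 1130) - 1477*421 = 1/(-2099) - 621817 = -1/2099 - 621817 = -1305193884/2099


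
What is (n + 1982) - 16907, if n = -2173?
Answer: -17098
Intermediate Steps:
(n + 1982) - 16907 = (-2173 + 1982) - 16907 = -191 - 16907 = -17098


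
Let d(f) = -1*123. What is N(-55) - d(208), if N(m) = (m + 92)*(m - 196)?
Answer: -9164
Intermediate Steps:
N(m) = (-196 + m)*(92 + m) (N(m) = (92 + m)*(-196 + m) = (-196 + m)*(92 + m))
d(f) = -123
N(-55) - d(208) = (-18032 + (-55)² - 104*(-55)) - 1*(-123) = (-18032 + 3025 + 5720) + 123 = -9287 + 123 = -9164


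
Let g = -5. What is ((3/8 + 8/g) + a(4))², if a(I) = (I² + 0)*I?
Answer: 6305121/1600 ≈ 3940.7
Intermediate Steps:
a(I) = I³ (a(I) = I²*I = I³)
((3/8 + 8/g) + a(4))² = ((3/8 + 8/(-5)) + 4³)² = ((3*(⅛) + 8*(-⅕)) + 64)² = ((3/8 - 8/5) + 64)² = (-49/40 + 64)² = (2511/40)² = 6305121/1600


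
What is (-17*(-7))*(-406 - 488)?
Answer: -106386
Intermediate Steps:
(-17*(-7))*(-406 - 488) = 119*(-894) = -106386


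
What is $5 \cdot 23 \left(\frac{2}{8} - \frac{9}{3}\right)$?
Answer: $- \frac{1265}{4} \approx -316.25$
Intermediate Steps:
$5 \cdot 23 \left(\frac{2}{8} - \frac{9}{3}\right) = 115 \left(2 \cdot \frac{1}{8} - 3\right) = 115 \left(\frac{1}{4} - 3\right) = 115 \left(- \frac{11}{4}\right) = - \frac{1265}{4}$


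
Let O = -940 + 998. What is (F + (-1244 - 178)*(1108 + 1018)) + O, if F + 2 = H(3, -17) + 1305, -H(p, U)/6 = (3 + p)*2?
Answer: -3021883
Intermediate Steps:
H(p, U) = -36 - 12*p (H(p, U) = -6*(3 + p)*2 = -6*(6 + 2*p) = -36 - 12*p)
F = 1231 (F = -2 + ((-36 - 12*3) + 1305) = -2 + ((-36 - 36) + 1305) = -2 + (-72 + 1305) = -2 + 1233 = 1231)
O = 58
(F + (-1244 - 178)*(1108 + 1018)) + O = (1231 + (-1244 - 178)*(1108 + 1018)) + 58 = (1231 - 1422*2126) + 58 = (1231 - 3023172) + 58 = -3021941 + 58 = -3021883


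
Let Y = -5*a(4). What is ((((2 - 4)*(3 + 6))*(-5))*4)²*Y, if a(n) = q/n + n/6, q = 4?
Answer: -1080000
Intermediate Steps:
a(n) = 4/n + n/6
Y = -25/3 (Y = -5*(4/4 + (⅙)*4) = -5*(4*(¼) + ⅔) = -5*(1 + ⅔) = -5*5/3 = -25/3 ≈ -8.3333)
((((2 - 4)*(3 + 6))*(-5))*4)²*Y = ((((2 - 4)*(3 + 6))*(-5))*4)²*(-25/3) = ((-2*9*(-5))*4)²*(-25/3) = (-18*(-5)*4)²*(-25/3) = (90*4)²*(-25/3) = 360²*(-25/3) = 129600*(-25/3) = -1080000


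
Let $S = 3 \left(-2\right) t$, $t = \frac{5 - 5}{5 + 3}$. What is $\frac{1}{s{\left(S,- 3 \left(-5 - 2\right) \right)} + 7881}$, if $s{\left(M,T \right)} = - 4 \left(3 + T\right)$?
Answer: $\frac{1}{7785} \approx 0.00012845$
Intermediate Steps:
$t = 0$ ($t = \frac{0}{8} = 0 \cdot \frac{1}{8} = 0$)
$S = 0$ ($S = 3 \left(-2\right) 0 = \left(-6\right) 0 = 0$)
$s{\left(M,T \right)} = -12 - 4 T$
$\frac{1}{s{\left(S,- 3 \left(-5 - 2\right) \right)} + 7881} = \frac{1}{\left(-12 - 4 \left(- 3 \left(-5 - 2\right)\right)\right) + 7881} = \frac{1}{\left(-12 - 4 \left(\left(-3\right) \left(-7\right)\right)\right) + 7881} = \frac{1}{\left(-12 - 84\right) + 7881} = \frac{1}{-96 + 7881} = \frac{1}{7785}$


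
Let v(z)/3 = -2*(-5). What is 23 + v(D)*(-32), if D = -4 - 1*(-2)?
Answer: -937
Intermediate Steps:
D = -2 (D = -4 + 2 = -2)
v(z) = 30 (v(z) = 3*(-2*(-5)) = 3*10 = 30)
23 + v(D)*(-32) = 23 + 30*(-32) = 23 - 960 = -937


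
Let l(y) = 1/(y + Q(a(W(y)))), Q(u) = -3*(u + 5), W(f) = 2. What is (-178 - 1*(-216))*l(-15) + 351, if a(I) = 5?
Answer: 15757/45 ≈ 350.16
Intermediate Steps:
Q(u) = -15 - 3*u (Q(u) = -3*(5 + u) = -15 - 3*u)
l(y) = 1/(-30 + y) (l(y) = 1/(y + (-15 - 3*5)) = 1/(y + (-15 - 15)) = 1/(y - 30) = 1/(-30 + y))
(-178 - 1*(-216))*l(-15) + 351 = (-178 - 1*(-216))/(-30 - 15) + 351 = (-178 + 216)/(-45) + 351 = 38*(-1/45) + 351 = -38/45 + 351 = 15757/45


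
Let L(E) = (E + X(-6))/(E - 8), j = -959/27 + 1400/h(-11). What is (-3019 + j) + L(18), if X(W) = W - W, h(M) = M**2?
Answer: -49677157/16335 ≈ -3041.1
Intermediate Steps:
X(W) = 0
j = -78239/3267 (j = -959/27 + 1400/((-11)**2) = -959*1/27 + 1400/121 = -959/27 + 1400*(1/121) = -959/27 + 1400/121 = -78239/3267 ≈ -23.948)
L(E) = E/(-8 + E) (L(E) = (E + 0)/(E - 8) = E/(-8 + E))
(-3019 + j) + L(18) = (-3019 - 78239/3267) + 18/(-8 + 18) = -9941312/3267 + 18/10 = -9941312/3267 + 18*(1/10) = -9941312/3267 + 9/5 = -49677157/16335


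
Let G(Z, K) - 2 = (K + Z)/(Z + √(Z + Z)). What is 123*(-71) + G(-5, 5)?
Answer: -8731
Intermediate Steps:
G(Z, K) = 2 + (K + Z)/(Z + √2*√Z) (G(Z, K) = 2 + (K + Z)/(Z + √(Z + Z)) = 2 + (K + Z)/(Z + √(2*Z)) = 2 + (K + Z)/(Z + √2*√Z))
123*(-71) + G(-5, 5) = 123*(-71) + (5 + 3*(-5) + 2*√2*√(-5))/(-5 + √2*√(-5)) = -8733 + (5 - 15 + 2*√2*(I*√5))/(-5 + √2*(I*√5)) = -8733 + (5 - 15 + 2*I*√10)/(-5 + I*√10) = -8733 + (-10 + 2*I*√10)/(-5 + I*√10)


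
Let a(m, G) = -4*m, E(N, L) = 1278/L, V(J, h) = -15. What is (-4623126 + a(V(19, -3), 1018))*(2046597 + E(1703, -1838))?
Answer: -8695164258744264/919 ≈ -9.4615e+12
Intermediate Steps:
(-4623126 + a(V(19, -3), 1018))*(2046597 + E(1703, -1838)) = (-4623126 - 4*(-15))*(2046597 + 1278/(-1838)) = (-4623126 + 60)*(2046597 + 1278*(-1/1838)) = -4623066*(2046597 - 639/919) = -4623066*1880822004/919 = -8695164258744264/919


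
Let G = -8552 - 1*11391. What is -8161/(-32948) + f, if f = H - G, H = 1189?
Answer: 696265297/32948 ≈ 21132.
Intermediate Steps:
G = -19943 (G = -8552 - 11391 = -19943)
f = 21132 (f = 1189 - 1*(-19943) = 1189 + 19943 = 21132)
-8161/(-32948) + f = -8161/(-32948) + 21132 = -8161*(-1/32948) + 21132 = 8161/32948 + 21132 = 696265297/32948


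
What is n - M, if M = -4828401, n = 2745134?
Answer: 7573535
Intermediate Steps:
n - M = 2745134 - 1*(-4828401) = 2745134 + 4828401 = 7573535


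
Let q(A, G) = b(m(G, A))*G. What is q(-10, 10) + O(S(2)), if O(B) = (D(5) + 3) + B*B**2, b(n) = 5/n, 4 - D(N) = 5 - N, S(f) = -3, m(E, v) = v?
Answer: -25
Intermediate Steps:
D(N) = -1 + N (D(N) = 4 - (5 - N) = 4 + (-5 + N) = -1 + N)
q(A, G) = 5*G/A (q(A, G) = (5/A)*G = 5*G/A)
O(B) = 7 + B**3 (O(B) = ((-1 + 5) + 3) + B*B**2 = (4 + 3) + B**3 = 7 + B**3)
q(-10, 10) + O(S(2)) = 5*10/(-10) + (7 + (-3)**3) = 5*10*(-1/10) + (7 - 27) = -5 - 20 = -25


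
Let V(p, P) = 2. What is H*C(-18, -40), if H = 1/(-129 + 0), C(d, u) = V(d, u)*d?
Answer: 12/43 ≈ 0.27907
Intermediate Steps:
C(d, u) = 2*d
H = -1/129 (H = 1/(-129) = -1/129 ≈ -0.0077519)
H*C(-18, -40) = -2*(-18)/129 = -1/129*(-36) = 12/43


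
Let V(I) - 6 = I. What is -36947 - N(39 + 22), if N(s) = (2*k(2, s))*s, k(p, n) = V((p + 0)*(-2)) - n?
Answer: -29749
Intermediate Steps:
V(I) = 6 + I
k(p, n) = 6 - n - 2*p (k(p, n) = (6 + (p + 0)*(-2)) - n = (6 + p*(-2)) - n = (6 - 2*p) - n = 6 - n - 2*p)
N(s) = s*(4 - 2*s) (N(s) = (2*(6 - s - 2*2))*s = (2*(6 - s - 4))*s = (2*(2 - s))*s = (4 - 2*s)*s = s*(4 - 2*s))
-36947 - N(39 + 22) = -36947 - 2*(39 + 22)*(2 - (39 + 22)) = -36947 - 2*61*(2 - 1*61) = -36947 - 2*61*(2 - 61) = -36947 - 2*61*(-59) = -36947 - 1*(-7198) = -36947 + 7198 = -29749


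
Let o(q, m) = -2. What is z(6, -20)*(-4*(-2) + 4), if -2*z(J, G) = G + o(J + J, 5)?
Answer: 132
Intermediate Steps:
z(J, G) = 1 - G/2 (z(J, G) = -(G - 2)/2 = -(-2 + G)/2 = 1 - G/2)
z(6, -20)*(-4*(-2) + 4) = (1 - 1/2*(-20))*(-4*(-2) + 4) = (1 + 10)*(8 + 4) = 11*12 = 132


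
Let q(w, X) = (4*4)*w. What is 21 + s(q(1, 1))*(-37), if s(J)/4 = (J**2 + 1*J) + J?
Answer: -42603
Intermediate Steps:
q(w, X) = 16*w
s(J) = 4*J**2 + 8*J (s(J) = 4*((J**2 + 1*J) + J) = 4*((J**2 + J) + J) = 4*((J + J**2) + J) = 4*(J**2 + 2*J) = 4*J**2 + 8*J)
21 + s(q(1, 1))*(-37) = 21 + (4*(16*1)*(2 + 16*1))*(-37) = 21 + (4*16*(2 + 16))*(-37) = 21 + (4*16*18)*(-37) = 21 + 1152*(-37) = 21 - 42624 = -42603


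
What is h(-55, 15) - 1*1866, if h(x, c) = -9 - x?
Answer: -1820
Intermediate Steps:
h(-55, 15) - 1*1866 = (-9 - 1*(-55)) - 1*1866 = (-9 + 55) - 1866 = 46 - 1866 = -1820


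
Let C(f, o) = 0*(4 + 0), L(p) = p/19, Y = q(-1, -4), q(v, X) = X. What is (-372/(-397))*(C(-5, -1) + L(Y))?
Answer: -1488/7543 ≈ -0.19727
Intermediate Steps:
Y = -4
L(p) = p/19 (L(p) = p*(1/19) = p/19)
C(f, o) = 0 (C(f, o) = 0*4 = 0)
(-372/(-397))*(C(-5, -1) + L(Y)) = (-372/(-397))*(0 + (1/19)*(-4)) = (-372*(-1/397))*(0 - 4/19) = (372/397)*(-4/19) = -1488/7543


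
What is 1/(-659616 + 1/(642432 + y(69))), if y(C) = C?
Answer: -642501/423803939615 ≈ -1.5160e-6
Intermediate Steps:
1/(-659616 + 1/(642432 + y(69))) = 1/(-659616 + 1/(642432 + 69)) = 1/(-659616 + 1/642501) = 1/(-423803939615/642501) = -642501/423803939615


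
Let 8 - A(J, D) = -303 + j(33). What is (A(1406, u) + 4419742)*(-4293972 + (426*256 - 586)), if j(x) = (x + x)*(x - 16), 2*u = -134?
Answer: -18495444538362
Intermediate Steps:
u = -67 (u = (½)*(-134) = -67)
j(x) = 2*x*(-16 + x) (j(x) = (2*x)*(-16 + x) = 2*x*(-16 + x))
A(J, D) = -811 (A(J, D) = 8 - (-303 + 2*33*(-16 + 33)) = 8 - (-303 + 2*33*17) = 8 - (-303 + 1122) = 8 - 1*819 = 8 - 819 = -811)
(A(1406, u) + 4419742)*(-4293972 + (426*256 - 586)) = (-811 + 4419742)*(-4293972 + (426*256 - 586)) = 4418931*(-4293972 + (109056 - 586)) = 4418931*(-4293972 + 108470) = 4418931*(-4185502) = -18495444538362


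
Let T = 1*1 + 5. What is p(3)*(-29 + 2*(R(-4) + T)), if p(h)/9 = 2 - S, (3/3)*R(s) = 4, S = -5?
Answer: -567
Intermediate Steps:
R(s) = 4
T = 6 (T = 1 + 5 = 6)
p(h) = 63 (p(h) = 9*(2 - 1*(-5)) = 9*(2 + 5) = 9*7 = 63)
p(3)*(-29 + 2*(R(-4) + T)) = 63*(-29 + 2*(4 + 6)) = 63*(-29 + 2*10) = 63*(-29 + 20) = 63*(-9) = -567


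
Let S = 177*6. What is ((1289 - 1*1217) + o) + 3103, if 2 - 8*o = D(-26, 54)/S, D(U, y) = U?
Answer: 13488475/4248 ≈ 3175.3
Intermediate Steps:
S = 1062
o = 1075/4248 (o = 1/4 - (-13)/(4*1062) = 1/4 - 1/8*(-13/531) = 1/4 + 13/4248 = 1075/4248 ≈ 0.25306)
((1289 - 1*1217) + o) + 3103 = ((1289 - 1*1217) + 1075/4248) + 3103 = ((1289 - 1217) + 1075/4248) + 3103 = (72 + 1075/4248) + 3103 = 306931/4248 + 3103 = 13488475/4248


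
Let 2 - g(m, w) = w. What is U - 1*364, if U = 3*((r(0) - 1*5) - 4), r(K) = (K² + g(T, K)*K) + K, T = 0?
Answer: -391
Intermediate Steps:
g(m, w) = 2 - w
r(K) = K + K² + K*(2 - K) (r(K) = (K² + (2 - K)*K) + K = (K² + K*(2 - K)) + K = K + K² + K*(2 - K))
U = -27 (U = 3*((3*0 - 1*5) - 4) = 3*((0 - 5) - 4) = 3*(-5 - 4) = 3*(-9) = -27)
U - 1*364 = -27 - 1*364 = -27 - 364 = -391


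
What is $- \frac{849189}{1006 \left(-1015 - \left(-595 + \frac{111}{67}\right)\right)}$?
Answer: $\frac{18965221}{9473502} \approx 2.0019$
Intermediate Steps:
$- \frac{849189}{1006 \left(-1015 - \left(-595 + \frac{111}{67}\right)\right)} = - \frac{849189}{1006 \left(-1015 + \left(\left(-111\right) \frac{1}{67} + 595\right)\right)} = - \frac{849189}{1006 \left(-1015 + \left(- \frac{111}{67} + 595\right)\right)} = - \frac{849189}{1006 \left(-1015 + \frac{39754}{67}\right)} = - \frac{849189}{1006 \left(- \frac{28251}{67}\right)} = - \frac{849189}{- \frac{28420506}{67}} = \left(-849189\right) \left(- \frac{67}{28420506}\right) = \frac{18965221}{9473502}$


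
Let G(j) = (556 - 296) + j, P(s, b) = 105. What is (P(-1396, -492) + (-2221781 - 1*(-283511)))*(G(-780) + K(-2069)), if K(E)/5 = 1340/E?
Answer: 2098218665700/2069 ≈ 1.0141e+9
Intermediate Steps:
K(E) = 6700/E (K(E) = 5*(1340/E) = 6700/E)
G(j) = 260 + j
(P(-1396, -492) + (-2221781 - 1*(-283511)))*(G(-780) + K(-2069)) = (105 + (-2221781 - 1*(-283511)))*((260 - 780) + 6700/(-2069)) = (105 + (-2221781 + 283511))*(-520 + 6700*(-1/2069)) = (105 - 1938270)*(-520 - 6700/2069) = -1938165*(-1082580/2069) = 2098218665700/2069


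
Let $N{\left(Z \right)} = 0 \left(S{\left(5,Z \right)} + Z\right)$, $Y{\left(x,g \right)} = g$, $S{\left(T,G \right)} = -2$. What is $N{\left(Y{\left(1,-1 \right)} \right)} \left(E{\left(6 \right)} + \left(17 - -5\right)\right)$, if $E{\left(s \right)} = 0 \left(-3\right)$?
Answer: $0$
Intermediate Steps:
$E{\left(s \right)} = 0$
$N{\left(Z \right)} = 0$ ($N{\left(Z \right)} = 0 \left(-2 + Z\right) = 0$)
$N{\left(Y{\left(1,-1 \right)} \right)} \left(E{\left(6 \right)} + \left(17 - -5\right)\right) = 0 \left(0 + \left(17 - -5\right)\right) = 0 \left(0 + \left(17 + 5\right)\right) = 0 \left(0 + 22\right) = 0 \cdot 22 = 0$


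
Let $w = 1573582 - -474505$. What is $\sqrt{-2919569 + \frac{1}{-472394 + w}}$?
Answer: $\frac{2 i \sqrt{456584185304363}}{25011} \approx 1708.7 i$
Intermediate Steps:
$w = 2048087$ ($w = 1573582 + 474505 = 2048087$)
$\sqrt{-2919569 + \frac{1}{-472394 + w}} = \sqrt{-2919569 + \frac{1}{-472394 + 2048087}} = \sqrt{-2919569 + \frac{1}{1575693}} = \sqrt{- \frac{4600344436316}{1575693}} = \frac{2 i \sqrt{456584185304363}}{25011}$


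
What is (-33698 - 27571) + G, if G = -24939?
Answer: -86208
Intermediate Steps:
(-33698 - 27571) + G = (-33698 - 27571) - 24939 = -61269 - 24939 = -86208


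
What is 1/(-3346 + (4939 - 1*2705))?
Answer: -1/1112 ≈ -0.00089928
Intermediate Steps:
1/(-3346 + (4939 - 1*2705)) = 1/(-3346 + (4939 - 2705)) = 1/(-3346 + 2234) = 1/(-1112) = -1/1112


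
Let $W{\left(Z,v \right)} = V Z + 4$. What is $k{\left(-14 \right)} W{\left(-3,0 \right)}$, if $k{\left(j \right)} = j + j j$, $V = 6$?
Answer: $-2548$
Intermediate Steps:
$k{\left(j \right)} = j + j^{2}$
$W{\left(Z,v \right)} = 4 + 6 Z$ ($W{\left(Z,v \right)} = 6 Z + 4 = 4 + 6 Z$)
$k{\left(-14 \right)} W{\left(-3,0 \right)} = - 14 \left(1 - 14\right) \left(4 + 6 \left(-3\right)\right) = \left(-14\right) \left(-13\right) \left(4 - 18\right) = 182 \left(-14\right) = -2548$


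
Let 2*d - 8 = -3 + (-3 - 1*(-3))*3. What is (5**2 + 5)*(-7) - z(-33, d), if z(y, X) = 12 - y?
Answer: -255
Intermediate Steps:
d = 5/2 (d = 4 + (-3 + (-3 - 1*(-3))*3)/2 = 4 + (-3 + (-3 + 3)*3)/2 = 4 + (-3 + 0*3)/2 = 4 + (-3 + 0)/2 = 4 + (1/2)*(-3) = 4 - 3/2 = 5/2 ≈ 2.5000)
(5**2 + 5)*(-7) - z(-33, d) = (5**2 + 5)*(-7) - (12 - 1*(-33)) = (25 + 5)*(-7) - (12 + 33) = 30*(-7) - 1*45 = -210 - 45 = -255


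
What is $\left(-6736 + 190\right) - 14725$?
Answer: $-21271$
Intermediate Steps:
$\left(-6736 + 190\right) - 14725 = -6546 - 14725 = -21271$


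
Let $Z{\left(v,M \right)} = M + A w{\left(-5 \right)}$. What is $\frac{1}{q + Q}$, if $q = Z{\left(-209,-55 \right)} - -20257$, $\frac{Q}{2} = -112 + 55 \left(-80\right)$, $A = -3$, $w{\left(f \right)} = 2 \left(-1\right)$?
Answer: $\frac{1}{11184} \approx 8.9413 \cdot 10^{-5}$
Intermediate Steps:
$w{\left(f \right)} = -2$
$Z{\left(v,M \right)} = 6 + M$ ($Z{\left(v,M \right)} = M - -6 = M + 6 = 6 + M$)
$Q = -9024$ ($Q = 2 \left(-112 + 55 \left(-80\right)\right) = 2 \left(-112 - 4400\right) = 2 \left(-4512\right) = -9024$)
$q = 20208$ ($q = \left(6 - 55\right) - -20257 = -49 + 20257 = 20208$)
$\frac{1}{q + Q} = \frac{1}{20208 - 9024} = \frac{1}{11184}$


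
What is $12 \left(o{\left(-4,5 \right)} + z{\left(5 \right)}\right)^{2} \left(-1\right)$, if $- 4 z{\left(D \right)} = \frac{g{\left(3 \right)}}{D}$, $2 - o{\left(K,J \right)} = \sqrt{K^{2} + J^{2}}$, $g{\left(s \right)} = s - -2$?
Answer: $- \frac{2115}{4} + 42 \sqrt{41} \approx -259.82$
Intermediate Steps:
$g{\left(s \right)} = 2 + s$ ($g{\left(s \right)} = s + 2 = 2 + s$)
$o{\left(K,J \right)} = 2 - \sqrt{J^{2} + K^{2}}$ ($o{\left(K,J \right)} = 2 - \sqrt{K^{2} + J^{2}} = 2 - \sqrt{J^{2} + K^{2}}$)
$z{\left(D \right)} = - \frac{5}{4 D}$ ($z{\left(D \right)} = - \frac{\left(2 + 3\right) \frac{1}{D}}{4} = - \frac{5 \frac{1}{D}}{4} = - \frac{5}{4 D}$)
$12 \left(o{\left(-4,5 \right)} + z{\left(5 \right)}\right)^{2} \left(-1\right) = 12 \left(\left(2 - \sqrt{5^{2} + \left(-4\right)^{2}}\right) - \frac{5}{4 \cdot 5}\right)^{2} \left(-1\right) = 12 \left(\left(2 - \sqrt{25 + 16}\right) - \frac{1}{4}\right)^{2} \left(-1\right) = 12 \left(\left(2 - \sqrt{41}\right) - \frac{1}{4}\right)^{2} \left(-1\right) = 12 \left(\frac{7}{4} - \sqrt{41}\right)^{2} \left(-1\right) = - 12 \left(\frac{7}{4} - \sqrt{41}\right)^{2}$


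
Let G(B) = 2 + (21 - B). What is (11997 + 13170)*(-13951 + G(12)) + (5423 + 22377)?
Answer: -350800180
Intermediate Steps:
G(B) = 23 - B
(11997 + 13170)*(-13951 + G(12)) + (5423 + 22377) = (11997 + 13170)*(-13951 + (23 - 1*12)) + (5423 + 22377) = 25167*(-13951 + (23 - 12)) + 27800 = 25167*(-13951 + 11) + 27800 = 25167*(-13940) + 27800 = -350827980 + 27800 = -350800180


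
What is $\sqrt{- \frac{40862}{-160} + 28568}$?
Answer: $\frac{\sqrt{11529355}}{20} \approx 169.77$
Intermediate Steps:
$\sqrt{- \frac{40862}{-160} + 28568} = \sqrt{\left(-40862\right) \left(- \frac{1}{160}\right) + 28568} = \sqrt{\frac{20431}{80} + 28568} = \sqrt{\frac{2305871}{80}} = \frac{\sqrt{11529355}}{20}$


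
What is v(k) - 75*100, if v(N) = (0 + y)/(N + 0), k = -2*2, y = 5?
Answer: -30005/4 ≈ -7501.3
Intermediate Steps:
k = -4
v(N) = 5/N (v(N) = (0 + 5)/(N + 0) = 5/N)
v(k) - 75*100 = 5/(-4) - 75*100 = 5*(-1/4) - 7500 = -5/4 - 7500 = -30005/4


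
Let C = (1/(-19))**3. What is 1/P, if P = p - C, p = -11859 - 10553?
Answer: -6859/153723907 ≈ -4.4619e-5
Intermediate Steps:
p = -22412
C = -1/6859 (C = (-1/19)**3 = -1/6859 ≈ -0.00014579)
P = -153723907/6859 (P = -22412 - 1*(-1/6859) = -22412 + 1/6859 = -153723907/6859 ≈ -22412.)
1/P = 1/(-153723907/6859) = -6859/153723907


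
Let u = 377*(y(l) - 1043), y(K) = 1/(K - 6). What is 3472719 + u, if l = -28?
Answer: 104702895/34 ≈ 3.0795e+6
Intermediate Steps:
y(K) = 1/(-6 + K)
u = -13369551/34 (u = 377*(1/(-6 - 28) - 1043) = 377*(1/(-34) - 1043) = 377*(-1/34 - 1043) = 377*(-35463/34) = -13369551/34 ≈ -3.9322e+5)
3472719 + u = 3472719 - 13369551/34 = 104702895/34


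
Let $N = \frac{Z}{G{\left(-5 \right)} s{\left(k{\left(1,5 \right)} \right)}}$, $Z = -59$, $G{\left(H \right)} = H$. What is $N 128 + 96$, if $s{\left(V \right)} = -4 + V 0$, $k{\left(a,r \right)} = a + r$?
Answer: $- \frac{1408}{5} \approx -281.6$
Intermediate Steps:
$s{\left(V \right)} = -4$ ($s{\left(V \right)} = -4 + 0 = -4$)
$N = - \frac{59}{20}$ ($N = - \frac{59}{\left(-5\right) \left(-4\right)} = - \frac{59}{20} \approx -2.95$)
$N 128 + 96 = \left(- \frac{59}{20}\right) 128 + 96 = - \frac{1888}{5} + 96 = - \frac{1408}{5}$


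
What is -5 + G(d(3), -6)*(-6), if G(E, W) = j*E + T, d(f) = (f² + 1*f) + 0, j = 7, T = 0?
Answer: -509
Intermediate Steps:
d(f) = f + f² (d(f) = (f² + f) + 0 = (f + f²) + 0 = f + f²)
G(E, W) = 7*E (G(E, W) = 7*E + 0 = 7*E)
-5 + G(d(3), -6)*(-6) = -5 + (7*(3*(1 + 3)))*(-6) = -5 + (7*(3*4))*(-6) = -5 + (7*12)*(-6) = -5 + 84*(-6) = -5 - 504 = -509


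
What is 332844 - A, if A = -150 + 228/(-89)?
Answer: 29636694/89 ≈ 3.3300e+5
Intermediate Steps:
A = -13578/89 (A = -150 + 228*(-1/89) = -150 - 228/89 = -13578/89 ≈ -152.56)
332844 - A = 332844 - 1*(-13578/89) = 332844 + 13578/89 = 29636694/89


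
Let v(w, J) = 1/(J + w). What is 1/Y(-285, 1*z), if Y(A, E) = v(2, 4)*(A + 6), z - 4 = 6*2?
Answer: -2/93 ≈ -0.021505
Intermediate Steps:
z = 16 (z = 4 + 6*2 = 4 + 12 = 16)
Y(A, E) = 1 + A/6 (Y(A, E) = (A + 6)/(4 + 2) = (6 + A)/6 = 1 + A/6)
1/Y(-285, 1*z) = 1/(1 + (⅙)*(-285)) = 1/(1 - 95/2) = 1/(-93/2) = -2/93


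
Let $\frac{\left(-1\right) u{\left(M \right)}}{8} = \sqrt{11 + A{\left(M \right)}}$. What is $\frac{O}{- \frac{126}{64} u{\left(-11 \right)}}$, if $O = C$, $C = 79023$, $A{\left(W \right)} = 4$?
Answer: $\frac{15052 \sqrt{15}}{45} \approx 1295.5$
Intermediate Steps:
$u{\left(M \right)} = - 8 \sqrt{15}$ ($u{\left(M \right)} = - 8 \sqrt{11 + 4} = - 8 \sqrt{15}$)
$O = 79023$
$\frac{O}{- \frac{126}{64} u{\left(-11 \right)}} = \frac{79023}{- \frac{126}{64} \left(- 8 \sqrt{15}\right)} = \frac{79023}{\left(-126\right) \frac{1}{64} \left(- 8 \sqrt{15}\right)} = \frac{79023}{\left(- \frac{63}{32}\right) \left(- 8 \sqrt{15}\right)} = \frac{79023}{\frac{63}{4} \sqrt{15}} = 79023 \frac{4 \sqrt{15}}{945} = \frac{15052 \sqrt{15}}{45}$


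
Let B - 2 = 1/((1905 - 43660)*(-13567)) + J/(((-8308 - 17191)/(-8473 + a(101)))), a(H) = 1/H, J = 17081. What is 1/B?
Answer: 1458937998418915/8283553571944623449 ≈ 0.00017612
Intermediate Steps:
B = 8283553571944623449/1458937998418915 (B = 2 + (1/((1905 - 43660)*(-13567)) + 17081/(((-8308 - 17191)/(-8473 + 1/101)))) = 2 + (-1/13567/(-41755) + 17081/((-25499/(-8473 + 1/101)))) = 2 + (-1/41755*(-1/13567) + 17081/((-25499/(-855772/101)))) = 2 + (1/566490085 + 17081/((-25499*(-101/855772)))) = 2 + (1/566490085 + 17081/(2575399/855772)) = 2 + (1/566490085 + 17081*(855772/2575399)) = 2 + (1/566490085 + 14617441532/2575399) = 2 + 8280635695947785619/1458937998418915 = 8283553571944623449/1458937998418915 ≈ 5677.8)
1/B = 1/(8283553571944623449/1458937998418915) = 1458937998418915/8283553571944623449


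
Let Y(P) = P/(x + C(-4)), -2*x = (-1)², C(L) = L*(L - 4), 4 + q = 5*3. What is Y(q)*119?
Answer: 374/9 ≈ 41.556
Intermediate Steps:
q = 11 (q = -4 + 5*3 = -4 + 15 = 11)
C(L) = L*(-4 + L)
x = -½ (x = -½*(-1)² = -½*1 = -½ ≈ -0.50000)
Y(P) = 2*P/63 (Y(P) = P/(-½ - 4*(-4 - 4)) = P/(-½ - 4*(-8)) = P/(-½ + 32) = P/(63/2) = 2*P/63)
Y(q)*119 = ((2/63)*11)*119 = (22/63)*119 = 374/9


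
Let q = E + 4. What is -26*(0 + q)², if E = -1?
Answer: -234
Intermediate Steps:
q = 3 (q = -1 + 4 = 3)
-26*(0 + q)² = -26*(0 + 3)² = -26*3² = -26*9 = -234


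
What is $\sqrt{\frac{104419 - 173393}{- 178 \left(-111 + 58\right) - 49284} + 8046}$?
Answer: $\frac{\sqrt{127799776489}}{3985} \approx 89.709$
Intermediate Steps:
$\sqrt{\frac{104419 - 173393}{- 178 \left(-111 + 58\right) - 49284} + 8046} = \sqrt{- \frac{68974}{\left(-178\right) \left(-53\right) - 49284} + 8046} = \sqrt{- \frac{68974}{9434 - 49284} + 8046} = \sqrt{- \frac{68974}{-39850} + 8046} = \sqrt{\left(-68974\right) \left(- \frac{1}{39850}\right) + 8046} = \sqrt{\frac{34487}{19925} + 8046} = \sqrt{\frac{160351037}{19925}} = \frac{\sqrt{127799776489}}{3985}$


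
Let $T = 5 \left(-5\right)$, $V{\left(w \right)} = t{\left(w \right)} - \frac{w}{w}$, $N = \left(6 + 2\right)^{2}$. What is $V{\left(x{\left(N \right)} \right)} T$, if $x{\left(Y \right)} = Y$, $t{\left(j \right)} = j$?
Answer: $-1575$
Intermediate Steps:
$N = 64$ ($N = 8^{2} = 64$)
$V{\left(w \right)} = -1 + w$ ($V{\left(w \right)} = w - \frac{w}{w} = w - 1 = -1 + w$)
$T = -25$
$V{\left(x{\left(N \right)} \right)} T = \left(-1 + 64\right) \left(-25\right) = 63 \left(-25\right) = -1575$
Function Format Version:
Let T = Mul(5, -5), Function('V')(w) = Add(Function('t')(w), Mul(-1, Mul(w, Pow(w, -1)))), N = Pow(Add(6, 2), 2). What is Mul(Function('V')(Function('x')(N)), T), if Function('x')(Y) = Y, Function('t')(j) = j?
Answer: -1575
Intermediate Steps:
N = 64 (N = Pow(8, 2) = 64)
Function('V')(w) = Add(-1, w) (Function('V')(w) = Add(w, Mul(-1, Mul(w, Pow(w, -1)))) = Add(w, Mul(-1, 1)) = Add(w, -1) = Add(-1, w))
T = -25
Mul(Function('V')(Function('x')(N)), T) = Mul(Add(-1, 64), -25) = Mul(63, -25) = -1575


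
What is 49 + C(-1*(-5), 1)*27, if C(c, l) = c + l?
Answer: 211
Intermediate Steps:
49 + C(-1*(-5), 1)*27 = 49 + (-1*(-5) + 1)*27 = 49 + (5 + 1)*27 = 49 + 6*27 = 49 + 162 = 211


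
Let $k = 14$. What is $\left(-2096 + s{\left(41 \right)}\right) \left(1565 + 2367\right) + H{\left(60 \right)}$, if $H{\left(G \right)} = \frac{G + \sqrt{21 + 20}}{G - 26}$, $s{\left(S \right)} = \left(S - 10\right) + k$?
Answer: $- \frac{137097014}{17} + \frac{\sqrt{41}}{34} \approx -8.0645 \cdot 10^{6}$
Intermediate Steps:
$s{\left(S \right)} = 4 + S$ ($s{\left(S \right)} = \left(S - 10\right) + 14 = \left(-10 + S\right) + 14 = 4 + S$)
$H{\left(G \right)} = \frac{G + \sqrt{41}}{-26 + G}$
$\left(-2096 + s{\left(41 \right)}\right) \left(1565 + 2367\right) + H{\left(60 \right)} = \left(-2096 + \left(4 + 41\right)\right) \left(1565 + 2367\right) + \frac{60 + \sqrt{41}}{-26 + 60} = \left(-2096 + 45\right) 3932 + \frac{60 + \sqrt{41}}{34} = \left(-2051\right) 3932 + \frac{60 + \sqrt{41}}{34} = -8064532 + \left(\frac{30}{17} + \frac{\sqrt{41}}{34}\right) = - \frac{137097014}{17} + \frac{\sqrt{41}}{34}$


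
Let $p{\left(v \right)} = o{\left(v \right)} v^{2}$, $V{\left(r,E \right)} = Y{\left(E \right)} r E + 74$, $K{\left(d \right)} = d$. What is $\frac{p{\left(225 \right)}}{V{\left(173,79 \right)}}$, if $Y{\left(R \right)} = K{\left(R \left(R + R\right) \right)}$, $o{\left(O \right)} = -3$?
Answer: $- \frac{50625}{56863856} \approx -0.00089028$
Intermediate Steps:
$Y{\left(R \right)} = 2 R^{2}$ ($Y{\left(R \right)} = R \left(R + R\right) = R 2 R = 2 R^{2}$)
$V{\left(r,E \right)} = 74 + 2 r E^{3}$ ($V{\left(r,E \right)} = 2 E^{2} r E + 74 = 2 r E^{2} E + 74 = 2 r E^{3} + 74 = 74 + 2 r E^{3}$)
$p{\left(v \right)} = - 3 v^{2}$
$\frac{p{\left(225 \right)}}{V{\left(173,79 \right)}} = \frac{\left(-3\right) 225^{2}}{74 + 2 \cdot 173 \cdot 79^{3}} = \frac{\left(-3\right) 50625}{74 + 2 \cdot 173 \cdot 493039} = - \frac{151875}{74 + 170591494} = - \frac{151875}{170591568} = \left(-151875\right) \frac{1}{170591568} = - \frac{50625}{56863856}$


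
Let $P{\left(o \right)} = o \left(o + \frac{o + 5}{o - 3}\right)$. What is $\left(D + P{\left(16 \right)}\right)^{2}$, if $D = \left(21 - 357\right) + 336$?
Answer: $\frac{13424896}{169} \approx 79437.0$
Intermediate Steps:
$D = 0$ ($D = -336 + 336 = 0$)
$P{\left(o \right)} = o \left(o + \frac{5 + o}{-3 + o}\right)$
$\left(D + P{\left(16 \right)}\right)^{2} = \left(0 + \frac{16 \left(5 + 16^{2} - 32\right)}{-3 + 16}\right)^{2} = \left(0 + \frac{16 \left(5 + 256 - 32\right)}{13}\right)^{2} = \left(0 + 16 \cdot \frac{1}{13} \cdot 229\right)^{2} = \left(0 + \frac{3664}{13}\right)^{2} = \left(\frac{3664}{13}\right)^{2} = \frac{13424896}{169}$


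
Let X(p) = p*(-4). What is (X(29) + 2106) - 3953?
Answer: -1963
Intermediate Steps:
X(p) = -4*p
(X(29) + 2106) - 3953 = (-4*29 + 2106) - 3953 = (-116 + 2106) - 3953 = 1990 - 3953 = -1963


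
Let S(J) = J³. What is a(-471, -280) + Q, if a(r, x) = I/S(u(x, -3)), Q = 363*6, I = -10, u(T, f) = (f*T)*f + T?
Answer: 4781145600001/2195200000 ≈ 2178.0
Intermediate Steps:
u(T, f) = T + T*f² (u(T, f) = (T*f)*f + T = T*f² + T = T + T*f²)
Q = 2178
a(r, x) = -1/(100*x³) (a(r, x) = -10*1/(x³*(1 + (-3)²)³) = -10*1/(x³*(1 + 9)³) = -10*1/(1000*x³) = -1/(100*x³))
a(-471, -280) + Q = -1/100/(-280)³ + 2178 = -1/100*(-1/21952000) + 2178 = 1/2195200000 + 2178 = 4781145600001/2195200000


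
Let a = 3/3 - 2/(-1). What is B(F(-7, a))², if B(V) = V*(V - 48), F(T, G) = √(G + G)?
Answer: 13860 - 576*√6 ≈ 12449.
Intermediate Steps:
a = 3 (a = 3*(⅓) - 2*(-1) = 1 + 2 = 3)
F(T, G) = √2*√G (F(T, G) = √(2*G) = √2*√G)
B(V) = V*(-48 + V)
B(F(-7, a))² = ((√2*√3)*(-48 + √2*√3))² = (√6*(-48 + √6))² = 6*(-48 + √6)²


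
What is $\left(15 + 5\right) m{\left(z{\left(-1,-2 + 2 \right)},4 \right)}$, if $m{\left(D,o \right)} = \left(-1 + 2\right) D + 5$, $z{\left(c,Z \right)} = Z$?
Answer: $100$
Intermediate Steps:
$m{\left(D,o \right)} = 5 + D$ ($m{\left(D,o \right)} = 1 D + 5 = D + 5 = 5 + D$)
$\left(15 + 5\right) m{\left(z{\left(-1,-2 + 2 \right)},4 \right)} = \left(15 + 5\right) \left(5 + \left(-2 + 2\right)\right) = 20 \left(5 + 0\right) = 20 \cdot 5 = 100$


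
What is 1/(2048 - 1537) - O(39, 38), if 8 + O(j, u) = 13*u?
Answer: -248345/511 ≈ -486.00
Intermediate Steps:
O(j, u) = -8 + 13*u
1/(2048 - 1537) - O(39, 38) = 1/(2048 - 1537) - (-8 + 13*38) = 1/511 - (-8 + 494) = 1/511 - 1*486 = 1/511 - 486 = -248345/511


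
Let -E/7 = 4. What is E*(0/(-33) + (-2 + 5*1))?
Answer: -84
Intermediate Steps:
E = -28 (E = -7*4 = -28)
E*(0/(-33) + (-2 + 5*1)) = -28*(0/(-33) + (-2 + 5*1)) = -28*(0*(-1/33) + (-2 + 5)) = -28*(0 + 3) = -28*3 = -84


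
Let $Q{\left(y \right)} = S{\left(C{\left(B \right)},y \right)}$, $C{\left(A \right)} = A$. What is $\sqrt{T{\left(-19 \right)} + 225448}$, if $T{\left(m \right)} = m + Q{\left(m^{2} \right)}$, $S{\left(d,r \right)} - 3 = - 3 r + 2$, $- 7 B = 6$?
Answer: $\sqrt{224351} \approx 473.66$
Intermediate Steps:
$B = - \frac{6}{7}$ ($B = \left(- \frac{1}{7}\right) 6 = - \frac{6}{7} \approx -0.85714$)
$S{\left(d,r \right)} = 5 - 3 r$ ($S{\left(d,r \right)} = 3 - \left(-2 + 3 r\right) = 5 - 3 r$)
$Q{\left(y \right)} = 5 - 3 y$
$T{\left(m \right)} = 5 + m - 3 m^{2}$ ($T{\left(m \right)} = m - \left(-5 + 3 m^{2}\right) = 5 + m - 3 m^{2}$)
$\sqrt{T{\left(-19 \right)} + 225448} = \sqrt{\left(5 - 19 - 3 \left(-19\right)^{2}\right) + 225448} = \sqrt{\left(5 - 19 - 1083\right) + 225448} = \sqrt{-1097 + 225448} = \sqrt{224351}$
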